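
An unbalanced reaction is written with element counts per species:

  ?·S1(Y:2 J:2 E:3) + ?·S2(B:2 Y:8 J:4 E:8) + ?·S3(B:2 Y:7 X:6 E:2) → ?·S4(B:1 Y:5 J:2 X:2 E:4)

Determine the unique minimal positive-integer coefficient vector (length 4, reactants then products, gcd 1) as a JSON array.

B: 4·0+1·2+2·2 = 6 | 6·1 = 6
Y: 4·2+1·8+2·7 = 30 | 6·5 = 30
J: 4·2+1·4+2·0 = 12 | 6·2 = 12
X: 4·0+1·0+2·6 = 12 | 6·2 = 12
E: 4·3+1·8+2·2 = 24 | 6·4 = 24
gcd(4,1,2,6) = 1

Coefficients: [4, 1, 2, 6]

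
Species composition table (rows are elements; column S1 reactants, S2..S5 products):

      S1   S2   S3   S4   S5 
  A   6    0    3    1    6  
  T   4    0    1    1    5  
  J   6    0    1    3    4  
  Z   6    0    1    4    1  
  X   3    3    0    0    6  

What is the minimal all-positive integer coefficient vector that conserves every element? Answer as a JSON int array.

Coefficients: [5, 1, 4, 6, 2]

A: 5·6 = 30 | 1·0+4·3+6·1+2·6 = 30
T: 5·4 = 20 | 1·0+4·1+6·1+2·5 = 20
J: 5·6 = 30 | 1·0+4·1+6·3+2·4 = 30
Z: 5·6 = 30 | 1·0+4·1+6·4+2·1 = 30
X: 5·3 = 15 | 1·3+4·0+6·0+2·6 = 15
gcd(5,1,4,6,2) = 1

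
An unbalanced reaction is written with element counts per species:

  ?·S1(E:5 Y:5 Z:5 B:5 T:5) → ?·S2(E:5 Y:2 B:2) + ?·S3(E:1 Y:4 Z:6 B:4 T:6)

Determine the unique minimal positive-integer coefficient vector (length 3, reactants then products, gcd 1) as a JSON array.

E: 6·5 = 30 | 5·5+5·1 = 30
Y: 6·5 = 30 | 5·2+5·4 = 30
Z: 6·5 = 30 | 5·0+5·6 = 30
B: 6·5 = 30 | 5·2+5·4 = 30
T: 6·5 = 30 | 5·0+5·6 = 30
gcd(6,5,5) = 1

Coefficients: [6, 5, 5]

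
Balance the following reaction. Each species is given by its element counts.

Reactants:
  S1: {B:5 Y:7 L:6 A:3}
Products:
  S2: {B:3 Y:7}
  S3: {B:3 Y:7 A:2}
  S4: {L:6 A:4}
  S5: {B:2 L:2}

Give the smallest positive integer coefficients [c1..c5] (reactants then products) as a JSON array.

Coefficients: [6, 5, 1, 4, 6]

B: 6·5 = 30 | 5·3+1·3+4·0+6·2 = 30
Y: 6·7 = 42 | 5·7+1·7+4·0+6·0 = 42
L: 6·6 = 36 | 5·0+1·0+4·6+6·2 = 36
A: 6·3 = 18 | 5·0+1·2+4·4+6·0 = 18
gcd(6,5,1,4,6) = 1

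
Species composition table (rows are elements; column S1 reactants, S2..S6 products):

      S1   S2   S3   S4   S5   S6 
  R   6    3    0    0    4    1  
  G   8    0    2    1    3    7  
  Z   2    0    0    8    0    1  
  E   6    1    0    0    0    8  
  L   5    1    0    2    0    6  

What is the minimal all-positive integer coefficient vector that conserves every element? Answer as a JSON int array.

R: 6·6 = 36 | 4·3+2·0+1·0+5·4+4·1 = 36
G: 6·8 = 48 | 4·0+2·2+1·1+5·3+4·7 = 48
Z: 6·2 = 12 | 4·0+2·0+1·8+5·0+4·1 = 12
E: 6·6 = 36 | 4·1+2·0+1·0+5·0+4·8 = 36
L: 6·5 = 30 | 4·1+2·0+1·2+5·0+4·6 = 30
gcd(6,4,2,1,5,4) = 1

Coefficients: [6, 4, 2, 1, 5, 4]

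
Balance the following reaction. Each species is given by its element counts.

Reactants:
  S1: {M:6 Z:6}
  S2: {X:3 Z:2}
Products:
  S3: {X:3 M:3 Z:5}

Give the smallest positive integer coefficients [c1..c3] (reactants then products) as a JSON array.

Coefficients: [1, 2, 2]

X: 1·0+2·3 = 6 | 2·3 = 6
M: 1·6+2·0 = 6 | 2·3 = 6
Z: 1·6+2·2 = 10 | 2·5 = 10
gcd(1,2,2) = 1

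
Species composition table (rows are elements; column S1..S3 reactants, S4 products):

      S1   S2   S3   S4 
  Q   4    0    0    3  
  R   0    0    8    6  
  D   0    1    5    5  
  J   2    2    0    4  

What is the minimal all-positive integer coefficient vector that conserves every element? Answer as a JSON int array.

Q: 3·4+5·0+3·0 = 12 | 4·3 = 12
R: 3·0+5·0+3·8 = 24 | 4·6 = 24
D: 3·0+5·1+3·5 = 20 | 4·5 = 20
J: 3·2+5·2+3·0 = 16 | 4·4 = 16
gcd(3,5,3,4) = 1

Coefficients: [3, 5, 3, 4]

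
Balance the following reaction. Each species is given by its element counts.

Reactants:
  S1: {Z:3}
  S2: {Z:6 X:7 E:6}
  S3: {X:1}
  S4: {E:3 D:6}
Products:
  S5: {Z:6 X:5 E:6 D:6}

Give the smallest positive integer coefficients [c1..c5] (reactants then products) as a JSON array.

Coefficients: [2, 1, 3, 2, 2]

Z: 2·3+1·6+3·0+2·0 = 12 | 2·6 = 12
X: 2·0+1·7+3·1+2·0 = 10 | 2·5 = 10
E: 2·0+1·6+3·0+2·3 = 12 | 2·6 = 12
D: 2·0+1·0+3·0+2·6 = 12 | 2·6 = 12
gcd(2,1,3,2,2) = 1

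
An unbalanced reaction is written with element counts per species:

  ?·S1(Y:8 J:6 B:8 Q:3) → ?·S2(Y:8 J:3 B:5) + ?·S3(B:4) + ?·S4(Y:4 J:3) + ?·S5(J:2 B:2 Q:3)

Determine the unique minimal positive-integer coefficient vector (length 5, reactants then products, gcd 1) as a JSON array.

Coefficients: [3, 2, 2, 2, 3]

Y: 3·8 = 24 | 2·8+2·0+2·4+3·0 = 24
J: 3·6 = 18 | 2·3+2·0+2·3+3·2 = 18
B: 3·8 = 24 | 2·5+2·4+2·0+3·2 = 24
Q: 3·3 = 9 | 2·0+2·0+2·0+3·3 = 9
gcd(3,2,2,2,3) = 1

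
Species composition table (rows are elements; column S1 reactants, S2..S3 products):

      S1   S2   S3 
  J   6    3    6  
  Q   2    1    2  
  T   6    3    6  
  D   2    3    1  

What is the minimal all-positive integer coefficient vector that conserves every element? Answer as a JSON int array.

J: 5·6 = 30 | 2·3+4·6 = 30
Q: 5·2 = 10 | 2·1+4·2 = 10
T: 5·6 = 30 | 2·3+4·6 = 30
D: 5·2 = 10 | 2·3+4·1 = 10
gcd(5,2,4) = 1

Coefficients: [5, 2, 4]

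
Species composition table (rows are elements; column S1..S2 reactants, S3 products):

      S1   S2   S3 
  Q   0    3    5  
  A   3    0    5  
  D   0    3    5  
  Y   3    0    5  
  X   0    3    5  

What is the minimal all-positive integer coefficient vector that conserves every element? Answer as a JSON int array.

Q: 5·0+5·3 = 15 | 3·5 = 15
A: 5·3+5·0 = 15 | 3·5 = 15
D: 5·0+5·3 = 15 | 3·5 = 15
Y: 5·3+5·0 = 15 | 3·5 = 15
X: 5·0+5·3 = 15 | 3·5 = 15
gcd(5,5,3) = 1

Coefficients: [5, 5, 3]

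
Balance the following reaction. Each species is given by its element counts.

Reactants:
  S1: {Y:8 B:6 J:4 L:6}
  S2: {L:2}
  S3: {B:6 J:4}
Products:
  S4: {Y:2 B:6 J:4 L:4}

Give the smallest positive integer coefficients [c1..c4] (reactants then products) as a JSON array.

Y: 1·8+5·0+3·0 = 8 | 4·2 = 8
B: 1·6+5·0+3·6 = 24 | 4·6 = 24
J: 1·4+5·0+3·4 = 16 | 4·4 = 16
L: 1·6+5·2+3·0 = 16 | 4·4 = 16
gcd(1,5,3,4) = 1

Coefficients: [1, 5, 3, 4]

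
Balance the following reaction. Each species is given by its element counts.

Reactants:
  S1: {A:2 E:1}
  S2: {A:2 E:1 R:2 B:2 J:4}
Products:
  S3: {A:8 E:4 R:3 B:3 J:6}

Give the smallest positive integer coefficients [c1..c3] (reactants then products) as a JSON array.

Coefficients: [5, 3, 2]

A: 5·2+3·2 = 16 | 2·8 = 16
E: 5·1+3·1 = 8 | 2·4 = 8
R: 5·0+3·2 = 6 | 2·3 = 6
B: 5·0+3·2 = 6 | 2·3 = 6
J: 5·0+3·4 = 12 | 2·6 = 12
gcd(5,3,2) = 1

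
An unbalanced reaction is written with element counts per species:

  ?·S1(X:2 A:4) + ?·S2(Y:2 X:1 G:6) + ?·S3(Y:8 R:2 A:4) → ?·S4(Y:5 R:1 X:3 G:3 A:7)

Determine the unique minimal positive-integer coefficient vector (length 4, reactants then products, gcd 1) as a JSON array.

Coefficients: [5, 2, 2, 4]

Y: 5·0+2·2+2·8 = 20 | 4·5 = 20
R: 5·0+2·0+2·2 = 4 | 4·1 = 4
X: 5·2+2·1+2·0 = 12 | 4·3 = 12
G: 5·0+2·6+2·0 = 12 | 4·3 = 12
A: 5·4+2·0+2·4 = 28 | 4·7 = 28
gcd(5,2,2,4) = 1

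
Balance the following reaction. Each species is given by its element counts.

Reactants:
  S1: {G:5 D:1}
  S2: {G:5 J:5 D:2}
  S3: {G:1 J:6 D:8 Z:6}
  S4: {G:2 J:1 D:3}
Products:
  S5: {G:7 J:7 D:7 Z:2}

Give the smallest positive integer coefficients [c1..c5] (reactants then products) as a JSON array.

G: 1·5+5·5+2·1+5·2 = 42 | 6·7 = 42
J: 1·0+5·5+2·6+5·1 = 42 | 6·7 = 42
D: 1·1+5·2+2·8+5·3 = 42 | 6·7 = 42
Z: 1·0+5·0+2·6+5·0 = 12 | 6·2 = 12
gcd(1,5,2,5,6) = 1

Coefficients: [1, 5, 2, 5, 6]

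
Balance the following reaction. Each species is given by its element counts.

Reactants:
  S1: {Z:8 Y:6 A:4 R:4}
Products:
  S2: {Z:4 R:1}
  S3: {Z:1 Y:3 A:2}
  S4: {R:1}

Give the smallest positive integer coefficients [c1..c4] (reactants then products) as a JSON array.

Coefficients: [2, 3, 4, 5]

Z: 2·8 = 16 | 3·4+4·1+5·0 = 16
Y: 2·6 = 12 | 3·0+4·3+5·0 = 12
A: 2·4 = 8 | 3·0+4·2+5·0 = 8
R: 2·4 = 8 | 3·1+4·0+5·1 = 8
gcd(2,3,4,5) = 1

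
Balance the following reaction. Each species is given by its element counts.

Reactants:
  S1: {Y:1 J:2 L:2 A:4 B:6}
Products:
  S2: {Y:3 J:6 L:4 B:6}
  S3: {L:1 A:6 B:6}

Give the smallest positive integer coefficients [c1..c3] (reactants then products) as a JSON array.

Coefficients: [3, 1, 2]

Y: 3·1 = 3 | 1·3+2·0 = 3
J: 3·2 = 6 | 1·6+2·0 = 6
L: 3·2 = 6 | 1·4+2·1 = 6
A: 3·4 = 12 | 1·0+2·6 = 12
B: 3·6 = 18 | 1·6+2·6 = 18
gcd(3,1,2) = 1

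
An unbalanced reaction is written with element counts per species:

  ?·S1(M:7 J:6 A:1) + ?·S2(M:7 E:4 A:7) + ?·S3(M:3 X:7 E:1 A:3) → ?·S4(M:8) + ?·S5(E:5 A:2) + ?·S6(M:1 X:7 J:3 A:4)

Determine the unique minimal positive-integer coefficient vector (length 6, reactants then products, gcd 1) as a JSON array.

M: 3·7+1·7+6·3 = 46 | 5·8+2·0+6·1 = 46
X: 3·0+1·0+6·7 = 42 | 5·0+2·0+6·7 = 42
J: 3·6+1·0+6·0 = 18 | 5·0+2·0+6·3 = 18
E: 3·0+1·4+6·1 = 10 | 5·0+2·5+6·0 = 10
A: 3·1+1·7+6·3 = 28 | 5·0+2·2+6·4 = 28
gcd(3,1,6,5,2,6) = 1

Coefficients: [3, 1, 6, 5, 2, 6]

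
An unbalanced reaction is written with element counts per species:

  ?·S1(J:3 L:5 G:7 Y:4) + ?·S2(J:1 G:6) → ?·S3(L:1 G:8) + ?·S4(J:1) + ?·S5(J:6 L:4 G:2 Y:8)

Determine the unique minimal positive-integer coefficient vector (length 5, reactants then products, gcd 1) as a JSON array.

Coefficients: [2, 6, 6, 6, 1]

J: 2·3+6·1 = 12 | 6·0+6·1+1·6 = 12
L: 2·5+6·0 = 10 | 6·1+6·0+1·4 = 10
G: 2·7+6·6 = 50 | 6·8+6·0+1·2 = 50
Y: 2·4+6·0 = 8 | 6·0+6·0+1·8 = 8
gcd(2,6,6,6,1) = 1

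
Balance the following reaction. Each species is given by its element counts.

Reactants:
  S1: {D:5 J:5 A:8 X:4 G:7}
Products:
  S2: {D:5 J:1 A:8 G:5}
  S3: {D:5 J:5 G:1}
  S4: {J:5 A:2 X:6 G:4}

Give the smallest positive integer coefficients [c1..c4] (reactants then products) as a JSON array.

Coefficients: [6, 5, 1, 4]

D: 6·5 = 30 | 5·5+1·5+4·0 = 30
J: 6·5 = 30 | 5·1+1·5+4·5 = 30
A: 6·8 = 48 | 5·8+1·0+4·2 = 48
X: 6·4 = 24 | 5·0+1·0+4·6 = 24
G: 6·7 = 42 | 5·5+1·1+4·4 = 42
gcd(6,5,1,4) = 1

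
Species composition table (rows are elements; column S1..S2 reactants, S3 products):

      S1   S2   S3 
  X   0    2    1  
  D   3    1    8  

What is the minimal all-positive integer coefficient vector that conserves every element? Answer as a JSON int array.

X: 5·0+1·2 = 2 | 2·1 = 2
D: 5·3+1·1 = 16 | 2·8 = 16
gcd(5,1,2) = 1

Coefficients: [5, 1, 2]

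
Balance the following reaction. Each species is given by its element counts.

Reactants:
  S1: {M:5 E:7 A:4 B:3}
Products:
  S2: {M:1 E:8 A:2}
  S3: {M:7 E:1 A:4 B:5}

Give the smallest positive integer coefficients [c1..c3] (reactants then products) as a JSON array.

Coefficients: [5, 4, 3]

M: 5·5 = 25 | 4·1+3·7 = 25
E: 5·7 = 35 | 4·8+3·1 = 35
A: 5·4 = 20 | 4·2+3·4 = 20
B: 5·3 = 15 | 4·0+3·5 = 15
gcd(5,4,3) = 1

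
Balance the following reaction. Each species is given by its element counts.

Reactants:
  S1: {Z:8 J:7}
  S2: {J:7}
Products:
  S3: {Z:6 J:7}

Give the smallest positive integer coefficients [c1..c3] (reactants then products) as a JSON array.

Coefficients: [3, 1, 4]

Z: 3·8+1·0 = 24 | 4·6 = 24
J: 3·7+1·7 = 28 | 4·7 = 28
gcd(3,1,4) = 1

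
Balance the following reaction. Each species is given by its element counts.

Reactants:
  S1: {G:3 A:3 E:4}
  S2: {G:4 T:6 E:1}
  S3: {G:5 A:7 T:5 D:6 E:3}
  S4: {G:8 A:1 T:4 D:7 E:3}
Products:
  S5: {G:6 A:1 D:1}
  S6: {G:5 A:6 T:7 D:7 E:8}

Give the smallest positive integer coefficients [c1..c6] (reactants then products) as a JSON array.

G: 4·3+1·4+2·5+3·8 = 50 | 5·6+4·5 = 50
A: 4·3+1·0+2·7+3·1 = 29 | 5·1+4·6 = 29
T: 4·0+1·6+2·5+3·4 = 28 | 5·0+4·7 = 28
D: 4·0+1·0+2·6+3·7 = 33 | 5·1+4·7 = 33
E: 4·4+1·1+2·3+3·3 = 32 | 5·0+4·8 = 32
gcd(4,1,2,3,5,4) = 1

Coefficients: [4, 1, 2, 3, 5, 4]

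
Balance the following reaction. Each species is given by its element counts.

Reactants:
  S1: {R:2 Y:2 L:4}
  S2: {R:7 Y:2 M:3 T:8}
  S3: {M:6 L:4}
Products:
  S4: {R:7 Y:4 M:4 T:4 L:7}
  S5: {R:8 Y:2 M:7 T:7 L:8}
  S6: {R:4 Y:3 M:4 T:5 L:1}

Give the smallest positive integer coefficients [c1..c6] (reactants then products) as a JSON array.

Coefficients: [5, 4, 3, 2, 2, 2]

R: 5·2+4·7+3·0 = 38 | 2·7+2·8+2·4 = 38
Y: 5·2+4·2+3·0 = 18 | 2·4+2·2+2·3 = 18
M: 5·0+4·3+3·6 = 30 | 2·4+2·7+2·4 = 30
T: 5·0+4·8+3·0 = 32 | 2·4+2·7+2·5 = 32
L: 5·4+4·0+3·4 = 32 | 2·7+2·8+2·1 = 32
gcd(5,4,3,2,2,2) = 1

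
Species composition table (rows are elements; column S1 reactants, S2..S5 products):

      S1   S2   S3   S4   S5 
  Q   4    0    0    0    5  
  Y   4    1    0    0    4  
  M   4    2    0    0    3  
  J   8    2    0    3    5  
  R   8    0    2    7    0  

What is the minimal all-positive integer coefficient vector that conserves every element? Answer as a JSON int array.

Coefficients: [5, 4, 6, 4, 4]

Q: 5·4 = 20 | 4·0+6·0+4·0+4·5 = 20
Y: 5·4 = 20 | 4·1+6·0+4·0+4·4 = 20
M: 5·4 = 20 | 4·2+6·0+4·0+4·3 = 20
J: 5·8 = 40 | 4·2+6·0+4·3+4·5 = 40
R: 5·8 = 40 | 4·0+6·2+4·7+4·0 = 40
gcd(5,4,6,4,4) = 1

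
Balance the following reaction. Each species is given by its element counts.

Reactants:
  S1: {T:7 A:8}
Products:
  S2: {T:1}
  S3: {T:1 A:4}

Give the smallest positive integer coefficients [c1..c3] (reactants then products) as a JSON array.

T: 1·7 = 7 | 5·1+2·1 = 7
A: 1·8 = 8 | 5·0+2·4 = 8
gcd(1,5,2) = 1

Coefficients: [1, 5, 2]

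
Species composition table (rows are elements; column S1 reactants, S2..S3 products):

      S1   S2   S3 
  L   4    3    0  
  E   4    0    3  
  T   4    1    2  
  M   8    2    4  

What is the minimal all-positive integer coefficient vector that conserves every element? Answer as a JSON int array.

L: 3·4 = 12 | 4·3+4·0 = 12
E: 3·4 = 12 | 4·0+4·3 = 12
T: 3·4 = 12 | 4·1+4·2 = 12
M: 3·8 = 24 | 4·2+4·4 = 24
gcd(3,4,4) = 1

Coefficients: [3, 4, 4]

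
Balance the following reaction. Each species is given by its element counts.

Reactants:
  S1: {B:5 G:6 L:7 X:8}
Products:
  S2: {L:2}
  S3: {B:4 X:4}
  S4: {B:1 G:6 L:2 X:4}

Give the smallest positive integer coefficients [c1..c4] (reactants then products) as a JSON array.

Coefficients: [2, 5, 2, 2]

B: 2·5 = 10 | 5·0+2·4+2·1 = 10
G: 2·6 = 12 | 5·0+2·0+2·6 = 12
L: 2·7 = 14 | 5·2+2·0+2·2 = 14
X: 2·8 = 16 | 5·0+2·4+2·4 = 16
gcd(2,5,2,2) = 1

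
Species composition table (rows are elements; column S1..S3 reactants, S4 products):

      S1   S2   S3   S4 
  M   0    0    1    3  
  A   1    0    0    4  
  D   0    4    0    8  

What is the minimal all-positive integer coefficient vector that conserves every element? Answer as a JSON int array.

M: 4·0+2·0+3·1 = 3 | 1·3 = 3
A: 4·1+2·0+3·0 = 4 | 1·4 = 4
D: 4·0+2·4+3·0 = 8 | 1·8 = 8
gcd(4,2,3,1) = 1

Coefficients: [4, 2, 3, 1]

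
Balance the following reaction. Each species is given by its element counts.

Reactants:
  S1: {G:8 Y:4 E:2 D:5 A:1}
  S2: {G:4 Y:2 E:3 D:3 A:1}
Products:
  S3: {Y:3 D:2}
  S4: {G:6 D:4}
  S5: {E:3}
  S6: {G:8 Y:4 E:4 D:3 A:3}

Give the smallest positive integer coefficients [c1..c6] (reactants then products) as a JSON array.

G: 3·8+6·4 = 48 | 4·0+4·6+4·0+3·8 = 48
Y: 3·4+6·2 = 24 | 4·3+4·0+4·0+3·4 = 24
E: 3·2+6·3 = 24 | 4·0+4·0+4·3+3·4 = 24
D: 3·5+6·3 = 33 | 4·2+4·4+4·0+3·3 = 33
A: 3·1+6·1 = 9 | 4·0+4·0+4·0+3·3 = 9
gcd(3,6,4,4,4,3) = 1

Coefficients: [3, 6, 4, 4, 4, 3]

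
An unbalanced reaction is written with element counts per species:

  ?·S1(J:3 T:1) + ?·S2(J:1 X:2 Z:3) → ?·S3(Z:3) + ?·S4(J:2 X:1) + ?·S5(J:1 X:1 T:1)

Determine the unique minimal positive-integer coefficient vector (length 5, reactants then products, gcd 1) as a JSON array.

Coefficients: [3, 4, 4, 5, 3]

J: 3·3+4·1 = 13 | 4·0+5·2+3·1 = 13
X: 3·0+4·2 = 8 | 4·0+5·1+3·1 = 8
T: 3·1+4·0 = 3 | 4·0+5·0+3·1 = 3
Z: 3·0+4·3 = 12 | 4·3+5·0+3·0 = 12
gcd(3,4,4,5,3) = 1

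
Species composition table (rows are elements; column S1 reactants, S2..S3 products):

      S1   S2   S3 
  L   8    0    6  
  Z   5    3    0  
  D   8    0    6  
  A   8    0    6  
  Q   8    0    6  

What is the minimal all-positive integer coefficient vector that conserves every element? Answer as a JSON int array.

Coefficients: [3, 5, 4]

L: 3·8 = 24 | 5·0+4·6 = 24
Z: 3·5 = 15 | 5·3+4·0 = 15
D: 3·8 = 24 | 5·0+4·6 = 24
A: 3·8 = 24 | 5·0+4·6 = 24
Q: 3·8 = 24 | 5·0+4·6 = 24
gcd(3,5,4) = 1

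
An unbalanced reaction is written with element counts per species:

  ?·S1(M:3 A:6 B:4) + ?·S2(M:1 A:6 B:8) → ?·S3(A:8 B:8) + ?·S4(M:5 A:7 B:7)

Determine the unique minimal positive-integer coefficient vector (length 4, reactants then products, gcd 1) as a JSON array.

Coefficients: [5, 5, 4, 4]

M: 5·3+5·1 = 20 | 4·0+4·5 = 20
A: 5·6+5·6 = 60 | 4·8+4·7 = 60
B: 5·4+5·8 = 60 | 4·8+4·7 = 60
gcd(5,5,4,4) = 1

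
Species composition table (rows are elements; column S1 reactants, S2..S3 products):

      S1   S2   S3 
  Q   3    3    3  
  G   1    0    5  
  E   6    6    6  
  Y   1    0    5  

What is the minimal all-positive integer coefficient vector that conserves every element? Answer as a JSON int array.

Q: 5·3 = 15 | 4·3+1·3 = 15
G: 5·1 = 5 | 4·0+1·5 = 5
E: 5·6 = 30 | 4·6+1·6 = 30
Y: 5·1 = 5 | 4·0+1·5 = 5
gcd(5,4,1) = 1

Coefficients: [5, 4, 1]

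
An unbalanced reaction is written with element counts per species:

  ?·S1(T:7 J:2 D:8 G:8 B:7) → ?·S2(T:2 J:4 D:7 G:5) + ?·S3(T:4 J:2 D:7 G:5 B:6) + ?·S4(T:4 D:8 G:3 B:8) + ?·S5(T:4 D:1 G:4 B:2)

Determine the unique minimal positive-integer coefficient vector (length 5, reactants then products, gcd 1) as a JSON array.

Coefficients: [6, 1, 4, 1, 5]

T: 6·7 = 42 | 1·2+4·4+1·4+5·4 = 42
J: 6·2 = 12 | 1·4+4·2+1·0+5·0 = 12
D: 6·8 = 48 | 1·7+4·7+1·8+5·1 = 48
G: 6·8 = 48 | 1·5+4·5+1·3+5·4 = 48
B: 6·7 = 42 | 1·0+4·6+1·8+5·2 = 42
gcd(6,1,4,1,5) = 1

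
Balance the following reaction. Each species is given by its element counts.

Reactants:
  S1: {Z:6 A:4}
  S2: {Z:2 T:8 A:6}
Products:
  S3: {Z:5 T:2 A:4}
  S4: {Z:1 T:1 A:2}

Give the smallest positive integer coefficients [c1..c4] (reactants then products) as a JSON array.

Z: 5·6+2·2 = 34 | 6·5+4·1 = 34
T: 5·0+2·8 = 16 | 6·2+4·1 = 16
A: 5·4+2·6 = 32 | 6·4+4·2 = 32
gcd(5,2,6,4) = 1

Coefficients: [5, 2, 6, 4]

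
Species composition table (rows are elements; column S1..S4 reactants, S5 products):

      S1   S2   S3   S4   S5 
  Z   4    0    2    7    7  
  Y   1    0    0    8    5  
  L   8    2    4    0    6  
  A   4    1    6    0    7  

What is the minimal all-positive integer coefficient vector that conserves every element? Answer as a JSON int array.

Coefficients: [1, 1, 5, 3, 5]

Z: 1·4+1·0+5·2+3·7 = 35 | 5·7 = 35
Y: 1·1+1·0+5·0+3·8 = 25 | 5·5 = 25
L: 1·8+1·2+5·4+3·0 = 30 | 5·6 = 30
A: 1·4+1·1+5·6+3·0 = 35 | 5·7 = 35
gcd(1,1,5,3,5) = 1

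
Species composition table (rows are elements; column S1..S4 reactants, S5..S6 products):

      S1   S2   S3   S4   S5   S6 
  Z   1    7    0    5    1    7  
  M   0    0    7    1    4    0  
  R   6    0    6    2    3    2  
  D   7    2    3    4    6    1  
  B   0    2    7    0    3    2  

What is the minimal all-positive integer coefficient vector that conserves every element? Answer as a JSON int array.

Coefficients: [1, 4, 2, 2, 4, 5]

Z: 1·1+4·7+2·0+2·5 = 39 | 4·1+5·7 = 39
M: 1·0+4·0+2·7+2·1 = 16 | 4·4+5·0 = 16
R: 1·6+4·0+2·6+2·2 = 22 | 4·3+5·2 = 22
D: 1·7+4·2+2·3+2·4 = 29 | 4·6+5·1 = 29
B: 1·0+4·2+2·7+2·0 = 22 | 4·3+5·2 = 22
gcd(1,4,2,2,4,5) = 1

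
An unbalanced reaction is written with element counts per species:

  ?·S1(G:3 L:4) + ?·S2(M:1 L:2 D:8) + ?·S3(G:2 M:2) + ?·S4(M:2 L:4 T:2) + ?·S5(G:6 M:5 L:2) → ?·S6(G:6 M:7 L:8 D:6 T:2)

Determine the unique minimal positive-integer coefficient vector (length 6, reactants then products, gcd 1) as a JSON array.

Coefficients: [2, 3, 6, 4, 1, 4]

G: 2·3+3·0+6·2+4·0+1·6 = 24 | 4·6 = 24
M: 2·0+3·1+6·2+4·2+1·5 = 28 | 4·7 = 28
L: 2·4+3·2+6·0+4·4+1·2 = 32 | 4·8 = 32
D: 2·0+3·8+6·0+4·0+1·0 = 24 | 4·6 = 24
T: 2·0+3·0+6·0+4·2+1·0 = 8 | 4·2 = 8
gcd(2,3,6,4,1,4) = 1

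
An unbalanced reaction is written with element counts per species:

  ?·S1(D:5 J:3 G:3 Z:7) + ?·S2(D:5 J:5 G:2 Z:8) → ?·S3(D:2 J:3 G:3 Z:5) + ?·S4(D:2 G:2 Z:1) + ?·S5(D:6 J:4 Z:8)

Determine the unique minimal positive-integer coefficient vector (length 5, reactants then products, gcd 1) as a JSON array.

Coefficients: [6, 4, 6, 4, 5]

D: 6·5+4·5 = 50 | 6·2+4·2+5·6 = 50
J: 6·3+4·5 = 38 | 6·3+4·0+5·4 = 38
G: 6·3+4·2 = 26 | 6·3+4·2+5·0 = 26
Z: 6·7+4·8 = 74 | 6·5+4·1+5·8 = 74
gcd(6,4,6,4,5) = 1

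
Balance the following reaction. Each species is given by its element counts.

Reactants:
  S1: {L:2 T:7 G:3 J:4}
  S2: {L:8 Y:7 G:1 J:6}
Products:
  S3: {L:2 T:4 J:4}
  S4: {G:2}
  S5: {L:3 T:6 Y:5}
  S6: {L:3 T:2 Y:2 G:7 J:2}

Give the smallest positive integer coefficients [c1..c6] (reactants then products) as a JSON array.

L: 4·2+1·8 = 16 | 5·2+3·0+1·3+1·3 = 16
T: 4·7+1·0 = 28 | 5·4+3·0+1·6+1·2 = 28
Y: 4·0+1·7 = 7 | 5·0+3·0+1·5+1·2 = 7
G: 4·3+1·1 = 13 | 5·0+3·2+1·0+1·7 = 13
J: 4·4+1·6 = 22 | 5·4+3·0+1·0+1·2 = 22
gcd(4,1,5,3,1,1) = 1

Coefficients: [4, 1, 5, 3, 1, 1]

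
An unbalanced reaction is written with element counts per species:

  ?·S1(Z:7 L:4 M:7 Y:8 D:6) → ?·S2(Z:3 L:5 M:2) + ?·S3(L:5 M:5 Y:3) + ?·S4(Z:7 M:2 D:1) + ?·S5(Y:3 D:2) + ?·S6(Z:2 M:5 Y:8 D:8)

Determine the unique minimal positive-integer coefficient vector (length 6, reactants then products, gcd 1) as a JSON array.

Z: 5·7 = 35 | 1·3+3·0+4·7+5·0+2·2 = 35
L: 5·4 = 20 | 1·5+3·5+4·0+5·0+2·0 = 20
M: 5·7 = 35 | 1·2+3·5+4·2+5·0+2·5 = 35
Y: 5·8 = 40 | 1·0+3·3+4·0+5·3+2·8 = 40
D: 5·6 = 30 | 1·0+3·0+4·1+5·2+2·8 = 30
gcd(5,1,3,4,5,2) = 1

Coefficients: [5, 1, 3, 4, 5, 2]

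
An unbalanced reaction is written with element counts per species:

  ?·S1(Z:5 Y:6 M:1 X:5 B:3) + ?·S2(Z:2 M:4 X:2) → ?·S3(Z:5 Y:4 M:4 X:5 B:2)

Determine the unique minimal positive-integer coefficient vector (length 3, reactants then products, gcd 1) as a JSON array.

Z: 4·5+5·2 = 30 | 6·5 = 30
Y: 4·6+5·0 = 24 | 6·4 = 24
M: 4·1+5·4 = 24 | 6·4 = 24
X: 4·5+5·2 = 30 | 6·5 = 30
B: 4·3+5·0 = 12 | 6·2 = 12
gcd(4,5,6) = 1

Coefficients: [4, 5, 6]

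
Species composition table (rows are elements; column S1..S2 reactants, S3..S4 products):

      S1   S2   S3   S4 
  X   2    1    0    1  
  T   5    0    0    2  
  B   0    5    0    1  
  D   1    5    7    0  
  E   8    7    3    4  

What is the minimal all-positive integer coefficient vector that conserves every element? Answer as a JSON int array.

Coefficients: [2, 1, 1, 5]

X: 2·2+1·1 = 5 | 1·0+5·1 = 5
T: 2·5+1·0 = 10 | 1·0+5·2 = 10
B: 2·0+1·5 = 5 | 1·0+5·1 = 5
D: 2·1+1·5 = 7 | 1·7+5·0 = 7
E: 2·8+1·7 = 23 | 1·3+5·4 = 23
gcd(2,1,1,5) = 1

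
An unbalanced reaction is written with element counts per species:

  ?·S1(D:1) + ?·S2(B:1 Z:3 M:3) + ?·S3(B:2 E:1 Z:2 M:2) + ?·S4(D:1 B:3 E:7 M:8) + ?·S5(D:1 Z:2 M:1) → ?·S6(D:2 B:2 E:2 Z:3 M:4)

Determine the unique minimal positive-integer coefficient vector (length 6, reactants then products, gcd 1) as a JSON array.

Coefficients: [6, 1, 3, 1, 3, 5]

D: 6·1+1·0+3·0+1·1+3·1 = 10 | 5·2 = 10
B: 6·0+1·1+3·2+1·3+3·0 = 10 | 5·2 = 10
E: 6·0+1·0+3·1+1·7+3·0 = 10 | 5·2 = 10
Z: 6·0+1·3+3·2+1·0+3·2 = 15 | 5·3 = 15
M: 6·0+1·3+3·2+1·8+3·1 = 20 | 5·4 = 20
gcd(6,1,3,1,3,5) = 1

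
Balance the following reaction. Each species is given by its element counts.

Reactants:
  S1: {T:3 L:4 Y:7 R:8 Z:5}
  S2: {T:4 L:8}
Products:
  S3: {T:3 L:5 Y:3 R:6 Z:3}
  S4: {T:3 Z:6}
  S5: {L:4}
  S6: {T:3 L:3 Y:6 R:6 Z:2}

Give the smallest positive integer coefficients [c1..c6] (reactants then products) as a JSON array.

T: 6·3+3·4 = 30 | 2·3+2·3+5·0+6·3 = 30
L: 6·4+3·8 = 48 | 2·5+2·0+5·4+6·3 = 48
Y: 6·7+3·0 = 42 | 2·3+2·0+5·0+6·6 = 42
R: 6·8+3·0 = 48 | 2·6+2·0+5·0+6·6 = 48
Z: 6·5+3·0 = 30 | 2·3+2·6+5·0+6·2 = 30
gcd(6,3,2,2,5,6) = 1

Coefficients: [6, 3, 2, 2, 5, 6]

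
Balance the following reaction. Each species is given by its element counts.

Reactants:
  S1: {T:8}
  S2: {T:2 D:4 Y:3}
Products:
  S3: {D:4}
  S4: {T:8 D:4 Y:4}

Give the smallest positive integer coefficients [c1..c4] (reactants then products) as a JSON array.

Coefficients: [2, 4, 1, 3]

T: 2·8+4·2 = 24 | 1·0+3·8 = 24
D: 2·0+4·4 = 16 | 1·4+3·4 = 16
Y: 2·0+4·3 = 12 | 1·0+3·4 = 12
gcd(2,4,1,3) = 1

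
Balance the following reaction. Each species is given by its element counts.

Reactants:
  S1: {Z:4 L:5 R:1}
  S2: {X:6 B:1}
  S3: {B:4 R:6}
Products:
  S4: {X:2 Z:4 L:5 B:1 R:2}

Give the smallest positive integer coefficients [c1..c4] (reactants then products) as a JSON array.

Coefficients: [6, 2, 1, 6]

X: 6·0+2·6+1·0 = 12 | 6·2 = 12
Z: 6·4+2·0+1·0 = 24 | 6·4 = 24
L: 6·5+2·0+1·0 = 30 | 6·5 = 30
B: 6·0+2·1+1·4 = 6 | 6·1 = 6
R: 6·1+2·0+1·6 = 12 | 6·2 = 12
gcd(6,2,1,6) = 1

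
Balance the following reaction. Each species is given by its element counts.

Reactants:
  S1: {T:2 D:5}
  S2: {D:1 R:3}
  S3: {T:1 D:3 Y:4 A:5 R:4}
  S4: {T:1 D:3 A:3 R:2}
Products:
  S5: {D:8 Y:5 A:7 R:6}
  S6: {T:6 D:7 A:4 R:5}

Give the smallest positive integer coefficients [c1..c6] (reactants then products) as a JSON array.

Coefficients: [4, 3, 5, 5, 4, 3]

T: 4·2+3·0+5·1+5·1 = 18 | 4·0+3·6 = 18
D: 4·5+3·1+5·3+5·3 = 53 | 4·8+3·7 = 53
Y: 4·0+3·0+5·4+5·0 = 20 | 4·5+3·0 = 20
A: 4·0+3·0+5·5+5·3 = 40 | 4·7+3·4 = 40
R: 4·0+3·3+5·4+5·2 = 39 | 4·6+3·5 = 39
gcd(4,3,5,5,4,3) = 1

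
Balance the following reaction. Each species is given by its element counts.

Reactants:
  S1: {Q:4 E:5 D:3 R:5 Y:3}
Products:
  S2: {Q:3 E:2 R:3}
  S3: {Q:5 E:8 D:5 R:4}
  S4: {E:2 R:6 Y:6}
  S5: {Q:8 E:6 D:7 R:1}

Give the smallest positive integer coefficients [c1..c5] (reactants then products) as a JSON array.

Coefficients: [4, 1, 1, 2, 1]

Q: 4·4 = 16 | 1·3+1·5+2·0+1·8 = 16
E: 4·5 = 20 | 1·2+1·8+2·2+1·6 = 20
D: 4·3 = 12 | 1·0+1·5+2·0+1·7 = 12
R: 4·5 = 20 | 1·3+1·4+2·6+1·1 = 20
Y: 4·3 = 12 | 1·0+1·0+2·6+1·0 = 12
gcd(4,1,1,2,1) = 1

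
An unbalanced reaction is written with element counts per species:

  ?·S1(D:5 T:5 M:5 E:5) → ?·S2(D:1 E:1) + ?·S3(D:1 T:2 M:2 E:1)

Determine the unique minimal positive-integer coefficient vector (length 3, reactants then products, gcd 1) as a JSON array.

Coefficients: [2, 5, 5]

D: 2·5 = 10 | 5·1+5·1 = 10
T: 2·5 = 10 | 5·0+5·2 = 10
M: 2·5 = 10 | 5·0+5·2 = 10
E: 2·5 = 10 | 5·1+5·1 = 10
gcd(2,5,5) = 1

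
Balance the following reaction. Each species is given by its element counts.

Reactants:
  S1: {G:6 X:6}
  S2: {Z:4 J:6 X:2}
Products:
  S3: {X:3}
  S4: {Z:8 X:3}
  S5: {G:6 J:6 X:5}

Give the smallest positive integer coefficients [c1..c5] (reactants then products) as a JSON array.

Z: 2·0+2·4 = 8 | 1·0+1·8+2·0 = 8
G: 2·6+2·0 = 12 | 1·0+1·0+2·6 = 12
J: 2·0+2·6 = 12 | 1·0+1·0+2·6 = 12
X: 2·6+2·2 = 16 | 1·3+1·3+2·5 = 16
gcd(2,2,1,1,2) = 1

Coefficients: [2, 2, 1, 1, 2]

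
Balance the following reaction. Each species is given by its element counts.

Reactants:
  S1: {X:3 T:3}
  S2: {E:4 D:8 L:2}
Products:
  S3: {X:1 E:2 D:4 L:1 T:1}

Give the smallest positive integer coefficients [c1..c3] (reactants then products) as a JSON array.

Coefficients: [2, 3, 6]

X: 2·3+3·0 = 6 | 6·1 = 6
E: 2·0+3·4 = 12 | 6·2 = 12
D: 2·0+3·8 = 24 | 6·4 = 24
L: 2·0+3·2 = 6 | 6·1 = 6
T: 2·3+3·0 = 6 | 6·1 = 6
gcd(2,3,6) = 1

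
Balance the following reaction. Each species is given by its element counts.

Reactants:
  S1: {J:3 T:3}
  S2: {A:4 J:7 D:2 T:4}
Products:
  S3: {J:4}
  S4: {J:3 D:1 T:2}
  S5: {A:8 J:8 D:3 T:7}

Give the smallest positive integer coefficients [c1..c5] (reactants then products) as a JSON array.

Coefficients: [1, 6, 3, 3, 3]

A: 1·0+6·4 = 24 | 3·0+3·0+3·8 = 24
J: 1·3+6·7 = 45 | 3·4+3·3+3·8 = 45
D: 1·0+6·2 = 12 | 3·0+3·1+3·3 = 12
T: 1·3+6·4 = 27 | 3·0+3·2+3·7 = 27
gcd(1,6,3,3,3) = 1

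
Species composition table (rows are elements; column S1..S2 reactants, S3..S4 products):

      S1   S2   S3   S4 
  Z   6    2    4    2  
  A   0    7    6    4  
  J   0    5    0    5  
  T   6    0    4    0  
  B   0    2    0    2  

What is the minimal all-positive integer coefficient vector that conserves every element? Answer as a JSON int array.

Coefficients: [2, 6, 3, 6]

Z: 2·6+6·2 = 24 | 3·4+6·2 = 24
A: 2·0+6·7 = 42 | 3·6+6·4 = 42
J: 2·0+6·5 = 30 | 3·0+6·5 = 30
T: 2·6+6·0 = 12 | 3·4+6·0 = 12
B: 2·0+6·2 = 12 | 3·0+6·2 = 12
gcd(2,6,3,6) = 1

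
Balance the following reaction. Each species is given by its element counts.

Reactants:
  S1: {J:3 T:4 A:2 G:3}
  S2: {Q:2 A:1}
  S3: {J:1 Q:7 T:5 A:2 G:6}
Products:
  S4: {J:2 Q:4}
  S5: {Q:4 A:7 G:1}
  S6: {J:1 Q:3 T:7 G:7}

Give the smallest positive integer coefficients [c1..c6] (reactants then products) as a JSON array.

Coefficients: [2, 2, 4, 3, 2, 4]

J: 2·3+2·0+4·1 = 10 | 3·2+2·0+4·1 = 10
Q: 2·0+2·2+4·7 = 32 | 3·4+2·4+4·3 = 32
T: 2·4+2·0+4·5 = 28 | 3·0+2·0+4·7 = 28
A: 2·2+2·1+4·2 = 14 | 3·0+2·7+4·0 = 14
G: 2·3+2·0+4·6 = 30 | 3·0+2·1+4·7 = 30
gcd(2,2,4,3,2,4) = 1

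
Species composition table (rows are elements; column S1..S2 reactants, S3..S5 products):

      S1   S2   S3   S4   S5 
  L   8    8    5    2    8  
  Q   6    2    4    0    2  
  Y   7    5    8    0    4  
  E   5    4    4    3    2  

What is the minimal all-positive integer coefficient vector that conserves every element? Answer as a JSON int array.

L: 1·8+5·8 = 48 | 2·5+3·2+4·8 = 48
Q: 1·6+5·2 = 16 | 2·4+3·0+4·2 = 16
Y: 1·7+5·5 = 32 | 2·8+3·0+4·4 = 32
E: 1·5+5·4 = 25 | 2·4+3·3+4·2 = 25
gcd(1,5,2,3,4) = 1

Coefficients: [1, 5, 2, 3, 4]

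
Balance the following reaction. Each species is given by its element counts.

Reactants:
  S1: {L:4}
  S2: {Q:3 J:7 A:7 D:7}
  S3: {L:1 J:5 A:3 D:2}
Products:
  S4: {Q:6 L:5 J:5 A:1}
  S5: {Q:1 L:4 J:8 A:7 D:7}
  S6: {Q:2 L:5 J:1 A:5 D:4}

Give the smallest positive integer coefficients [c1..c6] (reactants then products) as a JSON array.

Coefficients: [6, 4, 2, 1, 4, 1]

Q: 6·0+4·3+2·0 = 12 | 1·6+4·1+1·2 = 12
L: 6·4+4·0+2·1 = 26 | 1·5+4·4+1·5 = 26
J: 6·0+4·7+2·5 = 38 | 1·5+4·8+1·1 = 38
A: 6·0+4·7+2·3 = 34 | 1·1+4·7+1·5 = 34
D: 6·0+4·7+2·2 = 32 | 1·0+4·7+1·4 = 32
gcd(6,4,2,1,4,1) = 1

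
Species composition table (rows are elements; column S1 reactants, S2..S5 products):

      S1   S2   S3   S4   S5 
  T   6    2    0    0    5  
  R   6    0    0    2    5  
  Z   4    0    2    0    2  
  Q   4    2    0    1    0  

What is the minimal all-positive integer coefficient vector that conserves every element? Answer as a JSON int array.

Coefficients: [3, 4, 4, 4, 2]

T: 3·6 = 18 | 4·2+4·0+4·0+2·5 = 18
R: 3·6 = 18 | 4·0+4·0+4·2+2·5 = 18
Z: 3·4 = 12 | 4·0+4·2+4·0+2·2 = 12
Q: 3·4 = 12 | 4·2+4·0+4·1+2·0 = 12
gcd(3,4,4,4,2) = 1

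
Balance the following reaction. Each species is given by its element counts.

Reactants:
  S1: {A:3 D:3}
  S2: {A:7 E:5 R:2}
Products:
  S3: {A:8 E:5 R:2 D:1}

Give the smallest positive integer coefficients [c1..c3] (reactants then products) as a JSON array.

Coefficients: [1, 3, 3]

A: 1·3+3·7 = 24 | 3·8 = 24
E: 1·0+3·5 = 15 | 3·5 = 15
R: 1·0+3·2 = 6 | 3·2 = 6
D: 1·3+3·0 = 3 | 3·1 = 3
gcd(1,3,3) = 1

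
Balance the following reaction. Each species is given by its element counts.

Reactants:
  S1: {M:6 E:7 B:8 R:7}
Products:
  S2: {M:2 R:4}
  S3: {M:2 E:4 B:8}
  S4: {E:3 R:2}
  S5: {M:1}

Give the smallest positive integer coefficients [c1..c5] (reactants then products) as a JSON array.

M: 4·6 = 24 | 5·2+4·2+4·0+6·1 = 24
E: 4·7 = 28 | 5·0+4·4+4·3+6·0 = 28
B: 4·8 = 32 | 5·0+4·8+4·0+6·0 = 32
R: 4·7 = 28 | 5·4+4·0+4·2+6·0 = 28
gcd(4,5,4,4,6) = 1

Coefficients: [4, 5, 4, 4, 6]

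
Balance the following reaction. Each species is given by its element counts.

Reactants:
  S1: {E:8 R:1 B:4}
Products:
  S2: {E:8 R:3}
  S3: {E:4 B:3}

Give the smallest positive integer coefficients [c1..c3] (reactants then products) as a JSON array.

Coefficients: [3, 1, 4]

E: 3·8 = 24 | 1·8+4·4 = 24
R: 3·1 = 3 | 1·3+4·0 = 3
B: 3·4 = 12 | 1·0+4·3 = 12
gcd(3,1,4) = 1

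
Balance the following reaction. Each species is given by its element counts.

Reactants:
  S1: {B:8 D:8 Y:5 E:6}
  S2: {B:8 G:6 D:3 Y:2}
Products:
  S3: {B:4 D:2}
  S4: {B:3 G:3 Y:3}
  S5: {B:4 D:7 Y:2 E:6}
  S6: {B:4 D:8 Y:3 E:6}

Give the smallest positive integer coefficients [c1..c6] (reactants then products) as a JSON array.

B: 3·8+2·8 = 40 | 4·4+4·3+2·4+1·4 = 40
G: 3·0+2·6 = 12 | 4·0+4·3+2·0+1·0 = 12
D: 3·8+2·3 = 30 | 4·2+4·0+2·7+1·8 = 30
Y: 3·5+2·2 = 19 | 4·0+4·3+2·2+1·3 = 19
E: 3·6+2·0 = 18 | 4·0+4·0+2·6+1·6 = 18
gcd(3,2,4,4,2,1) = 1

Coefficients: [3, 2, 4, 4, 2, 1]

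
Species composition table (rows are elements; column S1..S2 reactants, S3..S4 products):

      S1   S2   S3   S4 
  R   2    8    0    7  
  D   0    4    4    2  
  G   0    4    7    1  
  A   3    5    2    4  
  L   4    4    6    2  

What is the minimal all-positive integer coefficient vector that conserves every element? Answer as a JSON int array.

Coefficients: [1, 5, 2, 6]

R: 1·2+5·8 = 42 | 2·0+6·7 = 42
D: 1·0+5·4 = 20 | 2·4+6·2 = 20
G: 1·0+5·4 = 20 | 2·7+6·1 = 20
A: 1·3+5·5 = 28 | 2·2+6·4 = 28
L: 1·4+5·4 = 24 | 2·6+6·2 = 24
gcd(1,5,2,6) = 1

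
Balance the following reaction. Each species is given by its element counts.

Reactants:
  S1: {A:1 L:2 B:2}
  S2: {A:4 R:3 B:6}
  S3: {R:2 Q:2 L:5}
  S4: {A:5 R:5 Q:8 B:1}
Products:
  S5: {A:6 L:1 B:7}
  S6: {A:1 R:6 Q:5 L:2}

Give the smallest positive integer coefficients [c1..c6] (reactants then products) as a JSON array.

Coefficients: [1, 5, 3, 3, 5, 6]

A: 1·1+5·4+3·0+3·5 = 36 | 5·6+6·1 = 36
R: 1·0+5·3+3·2+3·5 = 36 | 5·0+6·6 = 36
Q: 1·0+5·0+3·2+3·8 = 30 | 5·0+6·5 = 30
L: 1·2+5·0+3·5+3·0 = 17 | 5·1+6·2 = 17
B: 1·2+5·6+3·0+3·1 = 35 | 5·7+6·0 = 35
gcd(1,5,3,3,5,6) = 1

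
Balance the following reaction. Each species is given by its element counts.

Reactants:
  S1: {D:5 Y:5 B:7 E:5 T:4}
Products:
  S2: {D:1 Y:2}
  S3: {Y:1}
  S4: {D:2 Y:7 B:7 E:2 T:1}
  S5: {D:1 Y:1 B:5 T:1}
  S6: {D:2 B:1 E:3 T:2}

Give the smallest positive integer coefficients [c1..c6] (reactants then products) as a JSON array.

D: 4·5 = 20 | 3·1+4·0+1·2+3·1+6·2 = 20
Y: 4·5 = 20 | 3·2+4·1+1·7+3·1+6·0 = 20
B: 4·7 = 28 | 3·0+4·0+1·7+3·5+6·1 = 28
E: 4·5 = 20 | 3·0+4·0+1·2+3·0+6·3 = 20
T: 4·4 = 16 | 3·0+4·0+1·1+3·1+6·2 = 16
gcd(4,3,4,1,3,6) = 1

Coefficients: [4, 3, 4, 1, 3, 6]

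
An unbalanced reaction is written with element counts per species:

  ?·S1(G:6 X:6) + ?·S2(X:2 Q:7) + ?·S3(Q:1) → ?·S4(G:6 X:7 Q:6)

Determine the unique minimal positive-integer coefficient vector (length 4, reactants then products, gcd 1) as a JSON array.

Coefficients: [2, 1, 5, 2]

G: 2·6+1·0+5·0 = 12 | 2·6 = 12
X: 2·6+1·2+5·0 = 14 | 2·7 = 14
Q: 2·0+1·7+5·1 = 12 | 2·6 = 12
gcd(2,1,5,2) = 1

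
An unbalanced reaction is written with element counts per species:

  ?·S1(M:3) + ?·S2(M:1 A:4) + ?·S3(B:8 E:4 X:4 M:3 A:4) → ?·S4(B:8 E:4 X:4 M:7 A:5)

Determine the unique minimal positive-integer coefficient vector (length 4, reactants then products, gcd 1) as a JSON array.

Coefficients: [5, 1, 4, 4]

B: 5·0+1·0+4·8 = 32 | 4·8 = 32
E: 5·0+1·0+4·4 = 16 | 4·4 = 16
X: 5·0+1·0+4·4 = 16 | 4·4 = 16
M: 5·3+1·1+4·3 = 28 | 4·7 = 28
A: 5·0+1·4+4·4 = 20 | 4·5 = 20
gcd(5,1,4,4) = 1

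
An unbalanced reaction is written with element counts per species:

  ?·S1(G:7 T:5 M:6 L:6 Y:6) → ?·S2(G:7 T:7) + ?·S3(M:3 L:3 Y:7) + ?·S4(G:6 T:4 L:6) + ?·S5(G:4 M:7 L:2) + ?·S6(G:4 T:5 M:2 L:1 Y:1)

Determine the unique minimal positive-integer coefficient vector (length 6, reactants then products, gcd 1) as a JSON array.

Coefficients: [5, 1, 4, 2, 2, 2]

G: 5·7 = 35 | 1·7+4·0+2·6+2·4+2·4 = 35
T: 5·5 = 25 | 1·7+4·0+2·4+2·0+2·5 = 25
M: 5·6 = 30 | 1·0+4·3+2·0+2·7+2·2 = 30
L: 5·6 = 30 | 1·0+4·3+2·6+2·2+2·1 = 30
Y: 5·6 = 30 | 1·0+4·7+2·0+2·0+2·1 = 30
gcd(5,1,4,2,2,2) = 1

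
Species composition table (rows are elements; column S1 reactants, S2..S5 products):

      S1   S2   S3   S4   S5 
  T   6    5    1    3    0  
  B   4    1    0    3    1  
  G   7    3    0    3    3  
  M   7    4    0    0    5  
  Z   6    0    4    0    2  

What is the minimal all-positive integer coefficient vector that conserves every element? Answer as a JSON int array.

Coefficients: [6, 3, 6, 5, 6]

T: 6·6 = 36 | 3·5+6·1+5·3+6·0 = 36
B: 6·4 = 24 | 3·1+6·0+5·3+6·1 = 24
G: 6·7 = 42 | 3·3+6·0+5·3+6·3 = 42
M: 6·7 = 42 | 3·4+6·0+5·0+6·5 = 42
Z: 6·6 = 36 | 3·0+6·4+5·0+6·2 = 36
gcd(6,3,6,5,6) = 1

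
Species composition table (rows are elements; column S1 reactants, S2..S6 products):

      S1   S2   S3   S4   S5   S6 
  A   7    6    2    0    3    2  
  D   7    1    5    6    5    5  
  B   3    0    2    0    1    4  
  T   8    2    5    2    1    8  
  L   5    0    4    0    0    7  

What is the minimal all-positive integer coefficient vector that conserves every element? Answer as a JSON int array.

Coefficients: [5, 4, 1, 1, 1, 3]

A: 5·7 = 35 | 4·6+1·2+1·0+1·3+3·2 = 35
D: 5·7 = 35 | 4·1+1·5+1·6+1·5+3·5 = 35
B: 5·3 = 15 | 4·0+1·2+1·0+1·1+3·4 = 15
T: 5·8 = 40 | 4·2+1·5+1·2+1·1+3·8 = 40
L: 5·5 = 25 | 4·0+1·4+1·0+1·0+3·7 = 25
gcd(5,4,1,1,1,3) = 1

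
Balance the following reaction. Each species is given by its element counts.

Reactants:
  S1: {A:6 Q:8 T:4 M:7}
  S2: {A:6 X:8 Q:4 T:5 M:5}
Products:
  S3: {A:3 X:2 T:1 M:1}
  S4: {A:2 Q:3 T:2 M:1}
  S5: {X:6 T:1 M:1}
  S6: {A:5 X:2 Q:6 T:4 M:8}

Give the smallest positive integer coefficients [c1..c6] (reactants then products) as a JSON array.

Coefficients: [2, 5, 5, 6, 4, 3]

A: 2·6+5·6 = 42 | 5·3+6·2+4·0+3·5 = 42
X: 2·0+5·8 = 40 | 5·2+6·0+4·6+3·2 = 40
Q: 2·8+5·4 = 36 | 5·0+6·3+4·0+3·6 = 36
T: 2·4+5·5 = 33 | 5·1+6·2+4·1+3·4 = 33
M: 2·7+5·5 = 39 | 5·1+6·1+4·1+3·8 = 39
gcd(2,5,5,6,4,3) = 1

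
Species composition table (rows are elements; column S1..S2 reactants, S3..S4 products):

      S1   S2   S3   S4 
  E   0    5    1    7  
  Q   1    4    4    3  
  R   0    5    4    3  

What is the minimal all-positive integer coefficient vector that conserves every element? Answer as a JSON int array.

E: 5·0+5·5 = 25 | 4·1+3·7 = 25
Q: 5·1+5·4 = 25 | 4·4+3·3 = 25
R: 5·0+5·5 = 25 | 4·4+3·3 = 25
gcd(5,5,4,3) = 1

Coefficients: [5, 5, 4, 3]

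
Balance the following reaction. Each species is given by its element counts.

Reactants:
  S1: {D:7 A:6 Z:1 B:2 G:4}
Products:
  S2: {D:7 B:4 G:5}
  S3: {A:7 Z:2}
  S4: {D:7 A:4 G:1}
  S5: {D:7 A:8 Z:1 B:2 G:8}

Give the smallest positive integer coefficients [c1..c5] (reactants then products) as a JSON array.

Coefficients: [5, 2, 2, 2, 1]

D: 5·7 = 35 | 2·7+2·0+2·7+1·7 = 35
A: 5·6 = 30 | 2·0+2·7+2·4+1·8 = 30
Z: 5·1 = 5 | 2·0+2·2+2·0+1·1 = 5
B: 5·2 = 10 | 2·4+2·0+2·0+1·2 = 10
G: 5·4 = 20 | 2·5+2·0+2·1+1·8 = 20
gcd(5,2,2,2,1) = 1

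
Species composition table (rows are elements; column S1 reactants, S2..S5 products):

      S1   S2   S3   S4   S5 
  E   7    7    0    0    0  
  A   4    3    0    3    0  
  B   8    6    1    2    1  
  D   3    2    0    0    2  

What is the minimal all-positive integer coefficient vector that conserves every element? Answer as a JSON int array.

E: 6·7 = 42 | 6·7+5·0+2·0+3·0 = 42
A: 6·4 = 24 | 6·3+5·0+2·3+3·0 = 24
B: 6·8 = 48 | 6·6+5·1+2·2+3·1 = 48
D: 6·3 = 18 | 6·2+5·0+2·0+3·2 = 18
gcd(6,6,5,2,3) = 1

Coefficients: [6, 6, 5, 2, 3]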